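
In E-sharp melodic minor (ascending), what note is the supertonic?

The E# melodic minor (ascending) scale runs E# F## G# A# B# C## D##.
Degree 2 is F##.

F##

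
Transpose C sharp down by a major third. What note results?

A

C down a major third is Ab, so the target letter is A.
From C#, a major third is 4 semitones down: A.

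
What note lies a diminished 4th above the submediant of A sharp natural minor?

Bb

The submediant of A# natural minor is F#.
A diminished fourth (4 semitones) above F# lands on the letter B, giving Bb.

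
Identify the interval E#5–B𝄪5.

Counting letters E–F–G–A–B gives a fifth.
E#→B## = 8 semitones, 1 wider than the perfect fifth (7), so augmented.

augmented fifth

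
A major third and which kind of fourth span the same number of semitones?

diminished

A major third spans 4 semitones.
A fourth spanning 4 semitones is diminished (the perfect fourth is 5).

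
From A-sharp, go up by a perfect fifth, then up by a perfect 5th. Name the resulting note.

A perfect fifth up from A# is E# (letter E, 7 semitones up).
A perfect fifth up from E# is B# (letter B, 7 semitones up).

B#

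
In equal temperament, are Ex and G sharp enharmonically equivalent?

Two spellings are enharmonically equivalent only if they share a pitch class.
Here E## → 6, G# → 8; 6 ≠ 8, so they are not.

No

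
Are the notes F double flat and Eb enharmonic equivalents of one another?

Fbb = pitch class 3 and Eb = pitch class 3 — the same pitch class, so they are enharmonic equivalents.

Yes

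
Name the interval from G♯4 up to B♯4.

The letter names run G→B, a span of 2 letter steps, so the interval is some kind of third.
G# to B# is 4 semitones. A major third is 4, so 4 makes it major.

major third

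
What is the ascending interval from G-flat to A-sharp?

doubly augmented second

The letter names run G→A, a span of 1 letter step, so the interval is some kind of second.
Gb to A# is 4 semitones. A major second is 2, so 4 makes it doubly augmented.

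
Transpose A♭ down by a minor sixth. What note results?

A down a major sixth is C, so the target letter is C.
From Ab, a minor sixth is 8 semitones down: C.

C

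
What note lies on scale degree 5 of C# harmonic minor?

The C# harmonic minor scale runs C# D# E F# G# A B#.
Degree 5 is G#.

G#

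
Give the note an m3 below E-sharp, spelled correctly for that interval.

C##

A third below E lands on the letter C.
A minor third spans 3 semitones, so E# moves to pitch class 2. On the letter C that is C##.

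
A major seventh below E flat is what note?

A seventh below E lands on the letter F.
A major seventh spans 11 semitones, so Eb moves to pitch class 4. On the letter F that is Fb.

Fb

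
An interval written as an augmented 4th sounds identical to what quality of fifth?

diminished

An augmented fourth spans 6 semitones.
A fifth spanning 6 semitones is diminished (the perfect fifth is 7).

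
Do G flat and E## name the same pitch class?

Gb is pitch class 6; E## is pitch class 6.
All spellings map to pitch class 6, so they are enharmonically equivalent.

Yes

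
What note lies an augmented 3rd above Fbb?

Ab

A third above F lands on the letter A.
An augmented third spans 5 semitones, so Fbb moves to pitch class 8. On the letter A that is Ab.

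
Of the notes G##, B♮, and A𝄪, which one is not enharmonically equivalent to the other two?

G##

In 12-tone equal temperament, enharmonic equivalents share a pitch class. G## is pitch class 9; B is pitch class 11; A## is pitch class 11.
B and A## share pitch class 11, while G## is pitch class 9.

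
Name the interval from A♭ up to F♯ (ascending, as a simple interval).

The letter names run A→F, a span of 5 letter steps, so the interval is some kind of sixth.
Ab to F# is 10 semitones. A major sixth is 9, so 10 makes it augmented.

augmented sixth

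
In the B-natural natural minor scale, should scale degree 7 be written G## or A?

Each scale degree takes a distinct letter name. Degree 7 of a scale on B must use the letter A.
A and G## are enharmonically the same pitch, but only A uses the letter A, so it is the correct spelling here.

A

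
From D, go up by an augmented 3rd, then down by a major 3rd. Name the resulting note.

An augmented third up from D is F## (letter F, 5 semitones up).
A major third down from F## is D# (letter D, 4 semitones down).

D#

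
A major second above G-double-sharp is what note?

A##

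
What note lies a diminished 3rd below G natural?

E#

G down a major third is Eb, so the target letter is E.
From G, a diminished third is 2 semitones down: E#.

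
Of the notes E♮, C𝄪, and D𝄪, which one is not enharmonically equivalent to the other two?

In 12-tone equal temperament, enharmonic equivalents share a pitch class. E is pitch class 4; C## is pitch class 2; D## is pitch class 4.
E and D## share pitch class 4, while C## is pitch class 2.

C##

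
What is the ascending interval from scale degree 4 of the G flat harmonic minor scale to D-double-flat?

minor second

Scale degree 4 of Gb harmonic minor is Cb.
Cb up to Dbb: letters C→D make it a second; 1 semitone makes it minor.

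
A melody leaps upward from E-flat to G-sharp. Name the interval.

Counting letters E–F–G gives a third.
Eb→G# = 5 semitones, 1 wider than the major third (4), so augmented.

augmented third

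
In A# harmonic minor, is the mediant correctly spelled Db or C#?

Each scale degree takes a distinct letter name. Degree 3 of a scale on A must use the letter C.
C# and Db are enharmonically the same pitch, but only C# uses the letter C, so it is the correct spelling here.

C#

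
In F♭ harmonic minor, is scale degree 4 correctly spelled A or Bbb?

Each scale degree takes a distinct letter name. Degree 4 of a scale on F must use the letter B.
Bbb and A are enharmonically the same pitch, but only Bbb uses the letter B, so it is the correct spelling here.

Bbb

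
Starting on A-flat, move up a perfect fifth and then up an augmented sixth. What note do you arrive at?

C#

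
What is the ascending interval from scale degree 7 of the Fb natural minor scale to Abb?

Scale degree 7 of Fb natural minor is Ebb.
Ebb up to Abb: letters E→A make it a fourth; 5 semitones makes it perfect.

perfect fourth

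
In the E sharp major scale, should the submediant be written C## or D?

C##

Each scale degree takes a distinct letter name. Degree 6 of a scale on E must use the letter C.
C## and D are enharmonically the same pitch, but only C## uses the letter C, so it is the correct spelling here.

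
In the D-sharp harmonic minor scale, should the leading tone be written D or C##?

C##

Each scale degree takes a distinct letter name. Degree 7 of a scale on D must use the letter C.
C## and D are enharmonically the same pitch, but only C## uses the letter C, so it is the correct spelling here.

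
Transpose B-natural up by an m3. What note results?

A third above B lands on the letter D.
A minor third spans 3 semitones, so B moves to pitch class 2. On the letter D that is D.

D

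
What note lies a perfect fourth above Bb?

Eb

A fourth above B lands on the letter E.
A perfect fourth spans 5 semitones, so Bb moves to pitch class 3. On the letter E that is Eb.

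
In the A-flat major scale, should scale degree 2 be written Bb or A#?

Bb

Each scale degree takes a distinct letter name. Degree 2 of a scale on A must use the letter B.
Bb and A# are enharmonically the same pitch, but only Bb uses the letter B, so it is the correct spelling here.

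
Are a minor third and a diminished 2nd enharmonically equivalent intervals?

A minor third spans 3 semitones; a diminished second spans 0.
The spans differ, so they are not enharmonic equivalents.

No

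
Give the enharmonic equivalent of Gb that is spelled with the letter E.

E##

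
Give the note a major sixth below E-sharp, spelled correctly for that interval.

G#

E down a major sixth is G, so the target letter is G.
From E#, a major sixth is 9 semitones down: G#.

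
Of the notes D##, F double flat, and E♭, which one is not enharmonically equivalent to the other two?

In 12-tone equal temperament, enharmonic equivalents share a pitch class. D## is pitch class 4; Fbb is pitch class 3; Eb is pitch class 3.
Fbb and Eb share pitch class 3, while D## is pitch class 4.

D##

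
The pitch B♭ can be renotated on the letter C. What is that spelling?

Cbb

Plain C sits 2 semitones above Bb, so on the letter C the same pitch needs a double flat: Cbb.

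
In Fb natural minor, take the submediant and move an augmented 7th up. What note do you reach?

C

The submediant of Fb natural minor is Dbb.
An augmented seventh (12 semitones) above Dbb lands on the letter C, giving C.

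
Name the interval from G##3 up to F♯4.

diminished seventh

Counting letters G–A–B–C–D–E–F gives a seventh.
G##→F# = 9 semitones, 2 narrower than the major seventh (11), so diminished.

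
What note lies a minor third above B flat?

Db

A third above B lands on the letter D.
A minor third spans 3 semitones, so Bb moves to pitch class 1. On the letter D that is Db.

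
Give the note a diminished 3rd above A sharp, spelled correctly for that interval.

C

A up a major third is C#, so the target letter is C.
From A#, a diminished third is 2 semitones up: C.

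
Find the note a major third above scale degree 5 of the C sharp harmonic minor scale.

B#

Scale degree 5 of C# harmonic minor is G#.
A major third (4 semitones) above G# lands on the letter B, giving B#.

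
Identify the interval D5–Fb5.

diminished third

Counting letters D–E–F gives a third.
D→Fb = 2 semitones, 2 narrower than the major third (4), so diminished.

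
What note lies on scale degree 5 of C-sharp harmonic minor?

The C# harmonic minor scale runs C# D# E F# G# A B#.
Degree 5 is G#.

G#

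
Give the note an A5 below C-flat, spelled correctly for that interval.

Fbb

C down a perfect fifth is F, so the target letter is F.
From Cb, an augmented fifth is 8 semitones down: Fbb.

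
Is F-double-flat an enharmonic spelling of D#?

Fbb = pitch class 3 and D# = pitch class 3 — the same pitch class, so they are enharmonic equivalents.

Yes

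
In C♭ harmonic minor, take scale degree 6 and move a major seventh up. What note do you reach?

Gb

Scale degree 6 of Cb harmonic minor is Abb.
A major seventh (11 semitones) above Abb lands on the letter G, giving Gb.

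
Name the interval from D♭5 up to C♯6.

augmented seventh

Counting letters D–E–F–G–A–B–C gives a seventh.
Db→C# = 12 semitones, 1 wider than the major seventh (11), so augmented.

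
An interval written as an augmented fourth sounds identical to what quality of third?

An augmented fourth spans 6 semitones.
A third spanning 6 semitones is doubly augmented (the major third is 4).

doubly augmented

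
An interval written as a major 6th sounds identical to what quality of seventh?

diminished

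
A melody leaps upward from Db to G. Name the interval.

The letter names run D→G, a span of 3 letter steps, so the interval is some kind of fourth.
Db to G is 6 semitones. A perfect fourth is 5, so 6 makes it augmented.

augmented fourth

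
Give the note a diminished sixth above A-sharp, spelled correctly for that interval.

A sixth above A lands on the letter F.
A diminished sixth spans 7 semitones, so A# moves to pitch class 5. On the letter F that is F.

F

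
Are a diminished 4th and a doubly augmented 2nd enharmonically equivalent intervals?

A diminished fourth spans 4 semitones; a doubly augmented second spans 4.
They are enharmonically equivalent.

Yes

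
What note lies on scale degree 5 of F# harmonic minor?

Degree 5 takes the letter 4 steps above F, which is C.
In harmonic minor, degree 5 sits 7 semitones above the tonic. F# + 7 semitones is pitch class 1, spelled on C as C#.

C#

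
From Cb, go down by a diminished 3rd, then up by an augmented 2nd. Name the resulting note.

B#

A diminished third down from Cb is A (letter A, 2 semitones down).
An augmented second up from A is B# (letter B, 3 semitones up).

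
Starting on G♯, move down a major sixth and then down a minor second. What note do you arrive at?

A#

A major sixth down from G# is B (letter B, 9 semitones down).
A minor second down from B is A# (letter A, 1 semitone down).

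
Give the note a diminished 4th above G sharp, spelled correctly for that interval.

C

A fourth above G lands on the letter C.
A diminished fourth spans 4 semitones, so G# moves to pitch class 0. On the letter C that is C.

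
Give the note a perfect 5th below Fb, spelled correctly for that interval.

Bbb

F down a perfect fifth is Bb, so the target letter is B.
From Fb, a perfect fifth is 7 semitones down: Bbb.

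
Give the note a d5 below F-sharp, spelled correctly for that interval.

B#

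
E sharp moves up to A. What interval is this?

Counting letters E–F–G–A gives a fourth.
E#→A = 4 semitones, 1 narrower than the perfect fourth (5), so diminished.

diminished fourth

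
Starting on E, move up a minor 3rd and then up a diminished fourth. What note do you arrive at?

A minor third up from E is G (letter G, 3 semitones up).
A diminished fourth up from G is Cb (letter C, 4 semitones up).

Cb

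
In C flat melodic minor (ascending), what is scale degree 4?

Fb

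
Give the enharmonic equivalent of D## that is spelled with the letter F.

Fb

Plain F sits 1 semitone above D##, so on the letter F the same pitch needs a flat: Fb.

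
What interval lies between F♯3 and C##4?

augmented fifth

Counting letters F–G–A–B–C gives a fifth.
F#→C## = 8 semitones, 1 wider than the perfect fifth (7), so augmented.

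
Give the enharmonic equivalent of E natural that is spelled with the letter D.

D##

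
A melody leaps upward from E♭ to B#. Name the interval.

doubly augmented fifth

The letter names run E→B, a span of 4 letter steps, so the interval is some kind of fifth.
Eb to B# is 9 semitones. A perfect fifth is 7, so 9 makes it doubly augmented.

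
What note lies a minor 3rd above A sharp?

C#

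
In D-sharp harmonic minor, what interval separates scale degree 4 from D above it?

diminished fifth

Scale degree 4 of D# harmonic minor is G#.
G# up to D: letters G→D make it a fifth; 6 semitones makes it diminished.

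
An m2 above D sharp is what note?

E

A second above D lands on the letter E.
A minor second spans 1 semitone, so D# moves to pitch class 4. On the letter E that is E.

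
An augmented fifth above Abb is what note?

Eb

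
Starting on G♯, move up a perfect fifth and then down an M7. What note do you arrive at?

E

A perfect fifth up from G# is D# (letter D, 7 semitones up).
A major seventh down from D# is E (letter E, 11 semitones down).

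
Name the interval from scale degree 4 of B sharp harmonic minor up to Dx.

Scale degree 4 of B# harmonic minor is E#.
E# up to D##: letters E→D make it a seventh; 11 semitones makes it major.

major seventh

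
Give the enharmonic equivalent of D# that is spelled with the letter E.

Eb

Plain E sits 1 semitone above D#, so on the letter E the same pitch needs a flat: Eb.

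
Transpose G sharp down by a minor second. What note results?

A second below G lands on the letter F.
A minor second spans 1 semitone, so G# moves to pitch class 7. On the letter F that is F##.

F##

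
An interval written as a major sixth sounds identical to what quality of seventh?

A major sixth spans 9 semitones.
A seventh spanning 9 semitones is diminished (the major seventh is 11).

diminished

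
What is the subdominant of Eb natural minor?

The Eb natural minor scale runs Eb F Gb Ab Bb Cb Db.
Degree 4 is Ab.

Ab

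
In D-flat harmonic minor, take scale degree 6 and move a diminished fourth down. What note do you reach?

Scale degree 6 of Db harmonic minor is Bbb.
A diminished fourth (4 semitones) below Bbb lands on the letter F, giving F.

F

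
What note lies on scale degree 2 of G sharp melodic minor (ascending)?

Degree 2 takes the letter 1 step above G, which is A.
In melodic minor (ascending), degree 2 sits 2 semitones above the tonic. G# + 2 semitones is pitch class 10, spelled on A as A#.

A#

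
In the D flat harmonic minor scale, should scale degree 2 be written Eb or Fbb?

Eb

Each scale degree takes a distinct letter name. Degree 2 of a scale on D must use the letter E.
Eb and Fbb are enharmonically the same pitch, but only Eb uses the letter E, so it is the correct spelling here.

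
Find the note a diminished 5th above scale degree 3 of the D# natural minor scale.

C

Scale degree 3 of D# natural minor is F#.
A diminished fifth (6 semitones) above F# lands on the letter C, giving C.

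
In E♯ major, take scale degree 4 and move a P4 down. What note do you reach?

E#

Scale degree 4 of E# major is A#.
A perfect fourth (5 semitones) below A# lands on the letter E, giving E#.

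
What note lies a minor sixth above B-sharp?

G#

A sixth above B lands on the letter G.
A minor sixth spans 8 semitones, so B# moves to pitch class 8. On the letter G that is G#.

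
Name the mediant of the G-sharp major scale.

B#

The G# major scale runs G# A# B# C# D# E# F##.
Degree 3 is B#.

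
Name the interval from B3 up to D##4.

augmented third

The letter names run B→D, a span of 2 letter steps, so the interval is some kind of third.
B to D## is 5 semitones. A major third is 4, so 5 makes it augmented.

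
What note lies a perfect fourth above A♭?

Db

A fourth above A lands on the letter D.
A perfect fourth spans 5 semitones, so Ab moves to pitch class 1. On the letter D that is Db.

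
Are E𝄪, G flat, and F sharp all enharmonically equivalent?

E## is pitch class 6; Gb is pitch class 6; F# is pitch class 6.
All spellings map to pitch class 6, so they are enharmonically equivalent.

Yes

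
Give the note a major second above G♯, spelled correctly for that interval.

A second above G lands on the letter A.
A major second spans 2 semitones, so G# moves to pitch class 10. On the letter A that is A#.

A#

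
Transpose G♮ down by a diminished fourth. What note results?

D#

A fourth below G lands on the letter D.
A diminished fourth spans 4 semitones, so G moves to pitch class 3. On the letter D that is D#.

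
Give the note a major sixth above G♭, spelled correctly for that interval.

A sixth above G lands on the letter E.
A major sixth spans 9 semitones, so Gb moves to pitch class 3. On the letter E that is Eb.

Eb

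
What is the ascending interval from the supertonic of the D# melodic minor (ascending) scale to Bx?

The supertonic of D# melodic minor (ascending) is E#.
E# up to B##: letters E→B make it a fifth; 8 semitones makes it augmented.

augmented fifth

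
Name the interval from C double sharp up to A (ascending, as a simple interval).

Counting letters C–D–E–F–G–A gives a sixth.
C##→A = 7 semitones, 2 narrower than the major sixth (9), so diminished.

diminished sixth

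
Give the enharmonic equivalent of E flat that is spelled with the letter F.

Eb is pitch class 3. The letter F alone is pitch class 5.
To reach pitch class 3 from F requires an offset of -2 semitones, i.e. double flat: Fbb.

Fbb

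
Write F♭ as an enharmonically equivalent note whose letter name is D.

Fb is pitch class 4. The letter D alone is pitch class 2.
To reach pitch class 4 from D requires an offset of +2 semitones, i.e. double sharp: D##.

D##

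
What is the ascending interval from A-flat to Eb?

perfect fifth

The letter names run A→E, a span of 4 letter steps, so the interval is some kind of fifth.
Ab to Eb is 7 semitones. A perfect fifth is 7, so 7 makes it perfect.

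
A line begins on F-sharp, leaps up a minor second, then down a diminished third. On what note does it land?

A minor second up from F# is G (letter G, 1 semitone up).
A diminished third down from G is E# (letter E, 2 semitones down).

E#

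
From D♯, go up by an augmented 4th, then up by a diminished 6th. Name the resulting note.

An augmented fourth up from D# is G## (letter G, 6 semitones up).
A diminished sixth up from G## is E (letter E, 7 semitones up).

E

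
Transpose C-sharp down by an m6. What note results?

C down a major sixth is Eb, so the target letter is E.
From C#, a minor sixth is 8 semitones down: E#.

E#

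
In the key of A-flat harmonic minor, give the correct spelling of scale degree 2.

The Ab harmonic minor scale runs Ab Bb Cb Db Eb Fb G.
Degree 2 is Bb.

Bb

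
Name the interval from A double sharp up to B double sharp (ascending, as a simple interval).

major second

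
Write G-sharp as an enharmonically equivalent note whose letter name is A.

G# is pitch class 8. The letter A alone is pitch class 9.
To reach pitch class 8 from A requires an offset of -1 semitone, i.e. flat: Ab.

Ab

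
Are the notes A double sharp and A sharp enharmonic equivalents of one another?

No

Two spellings are enharmonically equivalent only if they share a pitch class.
Here A## → 11, A# → 10; 10 ≠ 11, so they are not.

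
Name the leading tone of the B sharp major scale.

The B# major scale runs B# C## D## E# F## G## A##.
Degree 7 is A##.

A##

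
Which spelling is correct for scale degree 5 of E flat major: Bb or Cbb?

Bb

Each scale degree takes a distinct letter name. Degree 5 of a scale on E must use the letter B.
Bb and Cbb are enharmonically the same pitch, but only Bb uses the letter B, so it is the correct spelling here.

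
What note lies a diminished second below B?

A##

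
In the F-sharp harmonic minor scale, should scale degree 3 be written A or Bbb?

Each scale degree takes a distinct letter name. Degree 3 of a scale on F must use the letter A.
A and Bbb are enharmonically the same pitch, but only A uses the letter A, so it is the correct spelling here.

A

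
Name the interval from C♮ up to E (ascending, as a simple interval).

Counting letters C–D–E gives a third.
C→E = 4 semitones, exactly the major third.

major third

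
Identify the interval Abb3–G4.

Counting letters A–B–C–D–E–F–G gives a seventh.
Abb→G = 12 semitones, 1 wider than the major seventh (11), so augmented.

augmented seventh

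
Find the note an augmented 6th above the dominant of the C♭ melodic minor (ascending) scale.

E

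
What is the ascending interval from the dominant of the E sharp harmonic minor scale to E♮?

diminished fourth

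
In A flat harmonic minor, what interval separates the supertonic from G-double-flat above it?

The supertonic of Ab harmonic minor is Bb.
Bb up to Gbb: letters B→G make it a sixth; 7 semitones makes it diminished.

diminished sixth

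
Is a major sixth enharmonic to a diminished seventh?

A major sixth spans 9 semitones; a diminished seventh spans 9.
They are enharmonically equivalent.

Yes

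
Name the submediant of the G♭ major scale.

The Gb major scale runs Gb Ab Bb Cb Db Eb F.
Degree 6 is Eb.

Eb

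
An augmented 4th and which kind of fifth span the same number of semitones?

diminished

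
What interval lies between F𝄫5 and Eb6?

augmented seventh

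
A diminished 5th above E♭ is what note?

Bbb

E up a perfect fifth is B, so the target letter is B.
From Eb, a diminished fifth is 6 semitones up: Bbb.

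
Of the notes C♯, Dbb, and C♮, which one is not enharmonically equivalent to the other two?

C#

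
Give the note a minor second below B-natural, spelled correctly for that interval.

A#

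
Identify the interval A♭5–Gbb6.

The letter names run A→G, a span of 6 letter steps, so the interval is some kind of seventh.
Ab to Gbb is 9 semitones. A major seventh is 11, so 9 makes it diminished.

diminished seventh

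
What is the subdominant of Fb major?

Bbb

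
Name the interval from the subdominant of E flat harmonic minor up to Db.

The subdominant of Eb harmonic minor is Ab.
Ab up to Db: letters A→D make it a fourth; 5 semitones makes it perfect.

perfect fourth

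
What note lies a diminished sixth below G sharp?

B##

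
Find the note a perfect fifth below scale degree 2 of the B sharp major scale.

Scale degree 2 of B# major is C##.
A perfect fifth (7 semitones) below C## lands on the letter F, giving F##.

F##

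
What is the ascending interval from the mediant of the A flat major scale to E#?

augmented third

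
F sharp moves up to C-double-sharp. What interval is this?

augmented fifth

The letter names run F→C, a span of 4 letter steps, so the interval is some kind of fifth.
F# to C## is 8 semitones. A perfect fifth is 7, so 8 makes it augmented.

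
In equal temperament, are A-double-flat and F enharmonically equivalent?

Two spellings are enharmonically equivalent only if they share a pitch class.
Here Abb → 7, F → 5; 5 ≠ 7, so they are not.

No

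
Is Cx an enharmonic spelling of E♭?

No

C## is pitch class 2; Eb is pitch class 3.
The pitch classes differ (2 vs. 3), so they are not enharmonic equivalents.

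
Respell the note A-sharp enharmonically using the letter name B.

Bb

A# is pitch class 10. The letter B alone is pitch class 11.
To reach pitch class 10 from B requires an offset of -1 semitone, i.e. flat: Bb.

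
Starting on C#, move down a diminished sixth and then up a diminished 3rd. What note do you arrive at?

A diminished sixth down from C# is E## (letter E, 7 semitones down).
A diminished third up from E## is G# (letter G, 2 semitones up).

G#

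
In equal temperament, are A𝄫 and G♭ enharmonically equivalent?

No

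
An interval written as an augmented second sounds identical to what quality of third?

An augmented second spans 3 semitones.
A third spanning 3 semitones is minor (the major third is 4).

minor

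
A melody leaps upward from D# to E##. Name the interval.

Counting letters D–E gives a second.
D#→E## = 3 semitones, 1 wider than the major second (2), so augmented.

augmented second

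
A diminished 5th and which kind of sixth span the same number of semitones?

doubly diminished

A diminished fifth spans 6 semitones.
A sixth spanning 6 semitones is doubly diminished (the major sixth is 9).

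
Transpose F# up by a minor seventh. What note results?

E

F up a major seventh is E, so the target letter is E.
From F#, a minor seventh is 10 semitones up: E.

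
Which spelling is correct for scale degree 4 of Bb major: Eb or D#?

Eb

Each scale degree takes a distinct letter name. Degree 4 of a scale on B must use the letter E.
Eb and D# are enharmonically the same pitch, but only Eb uses the letter E, so it is the correct spelling here.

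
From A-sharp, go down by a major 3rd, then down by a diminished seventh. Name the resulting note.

G##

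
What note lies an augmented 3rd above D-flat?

A third above D lands on the letter F.
An augmented third spans 5 semitones, so Db moves to pitch class 6. On the letter F that is F#.

F#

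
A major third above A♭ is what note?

A third above A lands on the letter C.
A major third spans 4 semitones, so Ab moves to pitch class 0. On the letter C that is C.

C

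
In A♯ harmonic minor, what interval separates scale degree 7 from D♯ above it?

diminished fifth

Scale degree 7 of A# harmonic minor is G##.
G## up to D#: letters G→D make it a fifth; 6 semitones makes it diminished.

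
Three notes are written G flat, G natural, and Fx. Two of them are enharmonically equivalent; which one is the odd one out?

In 12-tone equal temperament, enharmonic equivalents share a pitch class. Gb is pitch class 6; G is pitch class 7; F## is pitch class 7.
G and F## share pitch class 7, while Gb is pitch class 6.

Gb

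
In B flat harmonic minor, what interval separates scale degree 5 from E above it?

major seventh

Scale degree 5 of Bb harmonic minor is F.
F up to E: letters F→E make it a seventh; 11 semitones makes it major.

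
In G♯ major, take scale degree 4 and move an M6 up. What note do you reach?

A#

Scale degree 4 of G# major is C#.
A major sixth (9 semitones) above C# lands on the letter A, giving A#.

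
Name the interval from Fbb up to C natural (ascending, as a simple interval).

doubly augmented fifth

The letter names run F→C, a span of 4 letter steps, so the interval is some kind of fifth.
Fbb to C is 9 semitones. A perfect fifth is 7, so 9 makes it doubly augmented.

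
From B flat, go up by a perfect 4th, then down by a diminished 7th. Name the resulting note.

F#

A perfect fourth up from Bb is Eb (letter E, 5 semitones up).
A diminished seventh down from Eb is F# (letter F, 9 semitones down).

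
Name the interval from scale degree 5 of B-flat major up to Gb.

Scale degree 5 of Bb major is F.
F up to Gb: letters F→G make it a second; 1 semitone makes it minor.

minor second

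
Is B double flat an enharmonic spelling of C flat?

Bbb is pitch class 9; Cb is pitch class 11.
The pitch classes differ (9 vs. 11), so they are not enharmonic equivalents.

No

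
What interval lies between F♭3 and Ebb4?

minor seventh

The letter names run F→E, a span of 6 letter steps, so the interval is some kind of seventh.
Fb to Ebb is 10 semitones. A major seventh is 11, so 10 makes it minor.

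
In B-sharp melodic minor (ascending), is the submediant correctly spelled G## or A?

G##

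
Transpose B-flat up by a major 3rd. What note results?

D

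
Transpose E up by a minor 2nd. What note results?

F

E up a major second is F#, so the target letter is F.
From E, a minor second is 1 semitone up: F.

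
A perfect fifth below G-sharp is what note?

C#

G down a perfect fifth is C, so the target letter is C.
From G#, a perfect fifth is 7 semitones down: C#.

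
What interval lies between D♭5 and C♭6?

minor seventh

Counting letters D–E–F–G–A–B–C gives a seventh.
Db→Cb = 10 semitones, 1 narrower than the major seventh (11), so minor.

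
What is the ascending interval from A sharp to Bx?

augmented second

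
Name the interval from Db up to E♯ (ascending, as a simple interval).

doubly augmented second

The letter names run D→E, a span of 1 letter step, so the interval is some kind of second.
Db to E# is 4 semitones. A major second is 2, so 4 makes it doubly augmented.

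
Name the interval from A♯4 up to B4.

minor second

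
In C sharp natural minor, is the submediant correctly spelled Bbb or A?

A

Each scale degree takes a distinct letter name. Degree 6 of a scale on C must use the letter A.
A and Bbb are enharmonically the same pitch, but only A uses the letter A, so it is the correct spelling here.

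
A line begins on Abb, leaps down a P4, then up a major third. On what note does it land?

Gb

A perfect fourth down from Abb is Ebb (letter E, 5 semitones down).
A major third up from Ebb is Gb (letter G, 4 semitones up).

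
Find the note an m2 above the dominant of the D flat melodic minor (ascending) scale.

Bbb

The dominant of Db melodic minor (ascending) is Ab.
A minor second (1 semitone) above Ab lands on the letter B, giving Bbb.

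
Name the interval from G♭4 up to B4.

Counting letters G–A–B gives a third.
Gb→B = 5 semitones, 1 wider than the major third (4), so augmented.

augmented third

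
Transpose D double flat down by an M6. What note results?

D down a major sixth is F, so the target letter is F.
From Dbb, a major sixth is 9 semitones down: Fbb.

Fbb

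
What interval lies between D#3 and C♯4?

The letter names run D→C, a span of 6 letter steps, so the interval is some kind of seventh.
D# to C# is 10 semitones. A major seventh is 11, so 10 makes it minor.

minor seventh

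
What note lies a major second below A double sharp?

A down a major second is G, so the target letter is G.
From A##, a major second is 2 semitones down: G##.

G##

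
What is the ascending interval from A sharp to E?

diminished fifth

Counting letters A–B–C–D–E gives a fifth.
A#→E = 6 semitones, 1 narrower than the perfect fifth (7), so diminished.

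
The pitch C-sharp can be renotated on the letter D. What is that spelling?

Db

Plain D sits 1 semitone above C#, so on the letter D the same pitch needs a flat: Db.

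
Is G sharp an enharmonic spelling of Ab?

G# is pitch class 8; Ab is pitch class 8.
All spellings map to pitch class 8, so they are enharmonically equivalent.

Yes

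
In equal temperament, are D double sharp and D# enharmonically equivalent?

Two spellings are enharmonically equivalent only if they share a pitch class.
Here D## → 4, D# → 3; 3 ≠ 4, so they are not.

No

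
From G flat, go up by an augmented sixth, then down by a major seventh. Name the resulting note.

F

An augmented sixth up from Gb is E (letter E, 10 semitones up).
A major seventh down from E is F (letter F, 11 semitones down).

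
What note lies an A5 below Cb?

A fifth below C lands on the letter F.
An augmented fifth spans 8 semitones, so Cb moves to pitch class 3. On the letter F that is Fbb.

Fbb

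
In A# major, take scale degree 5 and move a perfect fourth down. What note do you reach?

B#

Scale degree 5 of A# major is E#.
A perfect fourth (5 semitones) below E# lands on the letter B, giving B#.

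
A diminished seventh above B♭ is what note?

Abb

A seventh above B lands on the letter A.
A diminished seventh spans 9 semitones, so Bb moves to pitch class 7. On the letter A that is Abb.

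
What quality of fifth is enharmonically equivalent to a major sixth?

doubly augmented

A major sixth spans 9 semitones.
A fifth spanning 9 semitones is doubly augmented (the perfect fifth is 7).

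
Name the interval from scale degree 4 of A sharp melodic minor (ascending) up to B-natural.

Scale degree 4 of A# melodic minor (ascending) is D#.
D# up to B: letters D→B make it a sixth; 8 semitones makes it minor.

minor sixth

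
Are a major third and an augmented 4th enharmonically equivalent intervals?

A major third spans 4 semitones; an augmented fourth spans 6.
The spans differ, so they are not enharmonic equivalents.

No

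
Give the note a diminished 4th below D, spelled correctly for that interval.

A#

A fourth below D lands on the letter A.
A diminished fourth spans 4 semitones, so D moves to pitch class 10. On the letter A that is A#.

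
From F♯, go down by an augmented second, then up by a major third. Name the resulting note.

An augmented second down from F# is Eb (letter E, 3 semitones down).
A major third up from Eb is G (letter G, 4 semitones up).

G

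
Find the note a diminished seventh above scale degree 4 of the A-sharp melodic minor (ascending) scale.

Scale degree 4 of A# melodic minor (ascending) is D#.
A diminished seventh (9 semitones) above D# lands on the letter C, giving C.

C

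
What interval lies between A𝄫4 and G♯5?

Counting letters A–B–C–D–E–F–G gives a seventh.
Abb→G# = 13 semitones, 2 wider than the major seventh (11), so doubly augmented.

doubly augmented seventh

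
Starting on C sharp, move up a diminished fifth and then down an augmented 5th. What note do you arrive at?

Cb

A diminished fifth up from C# is G (letter G, 6 semitones up).
An augmented fifth down from G is Cb (letter C, 8 semitones down).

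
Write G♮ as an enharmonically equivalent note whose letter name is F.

Plain F sits 2 semitones below G, so on the letter F the same pitch needs a double sharp: F##.

F##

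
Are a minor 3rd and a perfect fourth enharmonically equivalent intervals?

No

A minor third spans 3 semitones; a perfect fourth spans 5.
The spans differ, so they are not enharmonic equivalents.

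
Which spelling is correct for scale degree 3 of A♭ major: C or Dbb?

C

Each scale degree takes a distinct letter name. Degree 3 of a scale on A must use the letter C.
C and Dbb are enharmonically the same pitch, but only C uses the letter C, so it is the correct spelling here.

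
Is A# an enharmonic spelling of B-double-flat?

No

A# is pitch class 10; Bbb is pitch class 9.
The pitch classes differ (10 vs. 9), so they are not enharmonic equivalents.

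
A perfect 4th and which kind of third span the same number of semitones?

A perfect fourth spans 5 semitones.
A third spanning 5 semitones is augmented (the major third is 4).

augmented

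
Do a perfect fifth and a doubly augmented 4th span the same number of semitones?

Yes

A perfect fifth spans 7 semitones; a doubly augmented fourth spans 7.
They are enharmonically equivalent.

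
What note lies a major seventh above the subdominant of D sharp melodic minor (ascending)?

F##

The subdominant of D# melodic minor (ascending) is G#.
A major seventh (11 semitones) above G# lands on the letter F, giving F##.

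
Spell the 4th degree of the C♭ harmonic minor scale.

Degree 4 takes the letter 3 steps above C, which is F.
In harmonic minor, degree 4 sits 5 semitones above the tonic. Cb + 5 semitones is pitch class 4, spelled on F as Fb.

Fb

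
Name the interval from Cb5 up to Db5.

Counting letters C–D gives a second.
Cb→Db = 2 semitones, exactly the major second.

major second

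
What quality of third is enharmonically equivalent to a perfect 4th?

augmented

A perfect fourth spans 5 semitones.
A third spanning 5 semitones is augmented (the major third is 4).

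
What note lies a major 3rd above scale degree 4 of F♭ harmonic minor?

Db

Scale degree 4 of Fb harmonic minor is Bbb.
A major third (4 semitones) above Bbb lands on the letter D, giving Db.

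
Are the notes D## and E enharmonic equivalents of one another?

Yes

D## is pitch class 4; E is pitch class 4.
All spellings map to pitch class 4, so they are enharmonically equivalent.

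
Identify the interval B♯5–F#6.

diminished fifth

Counting letters B–C–D–E–F gives a fifth.
B#→F# = 6 semitones, 1 narrower than the perfect fifth (7), so diminished.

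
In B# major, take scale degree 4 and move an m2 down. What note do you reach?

Scale degree 4 of B# major is E#.
A minor second (1 semitone) below E# lands on the letter D, giving D##.

D##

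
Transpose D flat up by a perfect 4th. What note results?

Gb

A fourth above D lands on the letter G.
A perfect fourth spans 5 semitones, so Db moves to pitch class 6. On the letter G that is Gb.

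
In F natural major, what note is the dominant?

C

The F major scale runs F G A Bb C D E.
Degree 5 is C.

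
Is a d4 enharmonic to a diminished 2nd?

No

A diminished fourth spans 4 semitones; a diminished second spans 0.
The spans differ, so they are not enharmonic equivalents.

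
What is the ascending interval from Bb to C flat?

minor second

Counting letters B–C gives a second.
Bb→Cb = 1 semitone, 1 narrower than the major second (2), so minor.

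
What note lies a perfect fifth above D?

D up a perfect fifth is A, so the target letter is A.
From D, a perfect fifth is 7 semitones up: A.

A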